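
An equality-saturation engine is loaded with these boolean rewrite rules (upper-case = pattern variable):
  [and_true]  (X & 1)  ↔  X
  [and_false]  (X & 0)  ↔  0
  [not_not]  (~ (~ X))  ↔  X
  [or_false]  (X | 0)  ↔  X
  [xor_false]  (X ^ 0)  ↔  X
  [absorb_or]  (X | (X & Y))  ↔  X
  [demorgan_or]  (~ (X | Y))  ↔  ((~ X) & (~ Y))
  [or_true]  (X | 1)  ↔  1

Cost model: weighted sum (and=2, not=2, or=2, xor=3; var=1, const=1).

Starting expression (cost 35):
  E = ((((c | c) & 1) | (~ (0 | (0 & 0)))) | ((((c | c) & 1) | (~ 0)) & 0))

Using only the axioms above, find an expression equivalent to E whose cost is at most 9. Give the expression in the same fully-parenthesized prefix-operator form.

1. [absorb_or →] (0 | (0 & 0))  →  0;  E = ((((c | c) & 1) | (~ 0)) | ((((c | c) & 1) | (~ 0)) & 0))
2. [absorb_or →] ((((c | c) & 1) | (~ 0)) | ((((c | c) & 1) | (~ 0)) & 0))  →  (((c | c) & 1) | (~ 0))
3. [and_true →] ((c | c) & 1)  →  (c | c);  cost 9 ≤ 9, done

((c | c) | (~ 0))   [cost 9]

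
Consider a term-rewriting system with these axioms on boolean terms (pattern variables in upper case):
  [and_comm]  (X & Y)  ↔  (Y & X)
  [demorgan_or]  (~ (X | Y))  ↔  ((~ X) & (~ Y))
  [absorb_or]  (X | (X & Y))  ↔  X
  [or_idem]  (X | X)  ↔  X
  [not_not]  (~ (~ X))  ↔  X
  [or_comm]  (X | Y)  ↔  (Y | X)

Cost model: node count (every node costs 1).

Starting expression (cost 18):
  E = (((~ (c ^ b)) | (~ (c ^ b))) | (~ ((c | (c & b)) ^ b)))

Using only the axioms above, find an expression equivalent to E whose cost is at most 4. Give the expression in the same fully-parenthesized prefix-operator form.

1. [absorb_or →] (c | (c & b))  →  c;  E = (((~ (c ^ b)) | (~ (c ^ b))) | (~ (c ^ b)))
2. [or_idem →] ((~ (c ^ b)) | (~ (c ^ b)))  →  (~ (c ^ b));  E = ((~ (c ^ b)) | (~ (c ^ b)))
3. [or_idem →] ((~ (c ^ b)) | (~ (c ^ b)))  →  (~ (c ^ b));  cost 4 ≤ 4, done

(~ (c ^ b))   [cost 4]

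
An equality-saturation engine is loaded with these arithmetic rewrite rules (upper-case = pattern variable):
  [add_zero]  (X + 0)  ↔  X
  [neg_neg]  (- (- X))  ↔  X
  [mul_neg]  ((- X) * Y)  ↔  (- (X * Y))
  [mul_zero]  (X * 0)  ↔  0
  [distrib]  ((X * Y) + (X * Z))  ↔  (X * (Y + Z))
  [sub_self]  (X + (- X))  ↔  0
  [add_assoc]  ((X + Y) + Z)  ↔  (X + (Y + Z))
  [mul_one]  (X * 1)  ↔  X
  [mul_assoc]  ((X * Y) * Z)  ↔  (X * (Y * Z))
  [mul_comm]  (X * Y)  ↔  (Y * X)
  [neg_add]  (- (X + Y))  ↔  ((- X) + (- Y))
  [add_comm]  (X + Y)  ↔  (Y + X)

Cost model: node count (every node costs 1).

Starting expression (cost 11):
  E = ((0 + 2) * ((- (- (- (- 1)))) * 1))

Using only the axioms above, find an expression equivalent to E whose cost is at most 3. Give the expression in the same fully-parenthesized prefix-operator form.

step 1: neg_neg (→) rewrites (- (- (- (- 1)))) into (- (- 1)), now ((0 + 2) * ((- (- 1)) * 1))
step 2: neg_neg (→) rewrites (- (- 1)) into 1, now ((0 + 2) * (1 * 1))
step 3: mul_one (→) rewrites (1 * 1) into 1, now ((0 + 2) * 1)
step 4: mul_one (→) rewrites ((0 + 2) * 1) into (0 + 2), reaching cost 3 (bound 3)

(0 + 2)   [cost 3]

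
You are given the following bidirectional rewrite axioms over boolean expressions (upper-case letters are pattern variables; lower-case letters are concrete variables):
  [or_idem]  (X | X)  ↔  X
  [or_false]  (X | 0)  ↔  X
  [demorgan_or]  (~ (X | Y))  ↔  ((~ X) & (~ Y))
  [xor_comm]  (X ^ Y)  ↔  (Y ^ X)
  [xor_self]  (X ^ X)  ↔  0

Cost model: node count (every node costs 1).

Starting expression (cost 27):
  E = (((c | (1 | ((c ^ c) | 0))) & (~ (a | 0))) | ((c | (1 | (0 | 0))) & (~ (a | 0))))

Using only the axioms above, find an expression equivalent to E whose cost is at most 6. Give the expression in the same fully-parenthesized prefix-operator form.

1. [xor_self →] (c ^ c)  →  0;  E = (((c | (1 | (0 | 0))) & (~ (a | 0))) | ((c | (1 | (0 | 0))) & (~ (a | 0))))
2. [or_idem →] (((c | (1 | (0 | 0))) & (~ (a | 0))) | ((c | (1 | (0 | 0))) & (~ (a | 0))))  →  ((c | (1 | (0 | 0))) & (~ (a | 0)))
3. [or_idem →] (0 | 0)  →  0;  E = ((c | (1 | 0)) & (~ (a | 0)))
4. [or_false →] (1 | 0)  →  1;  E = ((c | 1) & (~ (a | 0)))
5. [or_false →] (a | 0)  →  a;  cost 6 ≤ 6, done

((c | 1) & (~ a))   [cost 6]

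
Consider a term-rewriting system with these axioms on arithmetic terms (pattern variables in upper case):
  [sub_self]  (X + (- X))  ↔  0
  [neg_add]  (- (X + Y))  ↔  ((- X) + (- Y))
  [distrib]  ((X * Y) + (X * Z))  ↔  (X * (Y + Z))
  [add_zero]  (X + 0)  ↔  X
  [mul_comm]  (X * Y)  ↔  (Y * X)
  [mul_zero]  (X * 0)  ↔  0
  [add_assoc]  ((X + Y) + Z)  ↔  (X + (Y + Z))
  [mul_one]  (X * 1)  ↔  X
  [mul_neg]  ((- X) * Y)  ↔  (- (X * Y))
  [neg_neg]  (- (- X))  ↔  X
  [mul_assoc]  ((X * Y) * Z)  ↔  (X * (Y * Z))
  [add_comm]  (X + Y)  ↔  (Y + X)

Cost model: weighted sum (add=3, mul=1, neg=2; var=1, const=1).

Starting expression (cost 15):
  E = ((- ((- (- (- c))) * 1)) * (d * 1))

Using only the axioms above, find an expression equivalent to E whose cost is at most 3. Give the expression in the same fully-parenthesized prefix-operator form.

(1) ((- (- (- c))) * 1)  =[mul_one →]=  (- (- (- c)))    ⊢ ((- (- (- (- c)))) * (d * 1))
(2) (- (- (- c)))  =[neg_neg →]=  (- c)    ⊢ ((- (- c)) * (d * 1))
(3) (- (- c))  =[neg_neg →]=  c    ⊢ (c * (d * 1))
(4) (d * 1)  =[mul_one →]=  d    ⊢ cost 3, within 3

(c * d)   [cost 3]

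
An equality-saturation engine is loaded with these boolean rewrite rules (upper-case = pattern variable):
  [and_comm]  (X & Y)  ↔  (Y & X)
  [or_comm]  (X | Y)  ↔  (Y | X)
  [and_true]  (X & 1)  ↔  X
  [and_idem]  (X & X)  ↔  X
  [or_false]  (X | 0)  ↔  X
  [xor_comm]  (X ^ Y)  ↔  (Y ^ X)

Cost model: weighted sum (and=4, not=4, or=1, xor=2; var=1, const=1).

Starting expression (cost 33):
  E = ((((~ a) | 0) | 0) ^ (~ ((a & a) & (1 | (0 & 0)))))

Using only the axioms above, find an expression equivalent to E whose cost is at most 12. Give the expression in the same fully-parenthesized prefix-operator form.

((~ a) ^ (~ a))   [cost 12]

1. [and_idem →] (0 & 0)  →  0;  E = ((((~ a) | 0) | 0) ^ (~ ((a & a) & (1 | 0))))
2. [or_false →] (((~ a) | 0) | 0)  →  ((~ a) | 0);  E = (((~ a) | 0) ^ (~ ((a & a) & (1 | 0))))
3. [or_false →] (1 | 0)  →  1;  E = (((~ a) | 0) ^ (~ ((a & a) & 1)))
4. [or_false →] ((~ a) | 0)  →  (~ a);  E = ((~ a) ^ (~ ((a & a) & 1)))
5. [and_idem →] (a & a)  →  a;  E = ((~ a) ^ (~ (a & 1)))
6. [and_true →] (a & 1)  →  a;  cost 12 ≤ 12, done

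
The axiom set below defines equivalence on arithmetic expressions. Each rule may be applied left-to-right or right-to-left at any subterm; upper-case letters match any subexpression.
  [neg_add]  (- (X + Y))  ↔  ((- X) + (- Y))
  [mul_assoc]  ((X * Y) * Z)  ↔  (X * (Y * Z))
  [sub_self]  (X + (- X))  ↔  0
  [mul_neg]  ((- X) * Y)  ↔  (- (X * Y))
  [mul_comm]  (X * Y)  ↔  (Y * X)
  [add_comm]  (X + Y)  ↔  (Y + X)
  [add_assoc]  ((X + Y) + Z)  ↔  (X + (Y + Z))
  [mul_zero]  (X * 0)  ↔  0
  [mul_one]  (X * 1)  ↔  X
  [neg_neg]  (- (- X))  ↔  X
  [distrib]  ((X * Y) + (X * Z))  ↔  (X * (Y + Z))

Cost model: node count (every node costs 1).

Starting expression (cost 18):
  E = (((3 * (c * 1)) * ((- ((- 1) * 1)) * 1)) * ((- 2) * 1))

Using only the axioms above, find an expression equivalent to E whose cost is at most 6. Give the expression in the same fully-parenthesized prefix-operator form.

(1) ((- 1) * 1)  =[mul_one →]=  (- 1)    ⊢ (((3 * (c * 1)) * ((- (- 1)) * 1)) * ((- 2) * 1))
(2) ((- 2) * 1)  =[mul_one →]=  (- 2)    ⊢ (((3 * (c * 1)) * ((- (- 1)) * 1)) * (- 2))
(3) (- (- 1))  =[neg_neg →]=  1    ⊢ (((3 * (c * 1)) * (1 * 1)) * (- 2))
(4) (1 * 1)  =[mul_one →]=  1    ⊢ (((3 * (c * 1)) * 1) * (- 2))
(5) ((3 * (c * 1)) * 1)  =[mul_one →]=  (3 * (c * 1))    ⊢ ((3 * (c * 1)) * (- 2))
(6) (c * 1)  =[mul_one →]=  c    ⊢ cost 6, within 6

((3 * c) * (- 2))   [cost 6]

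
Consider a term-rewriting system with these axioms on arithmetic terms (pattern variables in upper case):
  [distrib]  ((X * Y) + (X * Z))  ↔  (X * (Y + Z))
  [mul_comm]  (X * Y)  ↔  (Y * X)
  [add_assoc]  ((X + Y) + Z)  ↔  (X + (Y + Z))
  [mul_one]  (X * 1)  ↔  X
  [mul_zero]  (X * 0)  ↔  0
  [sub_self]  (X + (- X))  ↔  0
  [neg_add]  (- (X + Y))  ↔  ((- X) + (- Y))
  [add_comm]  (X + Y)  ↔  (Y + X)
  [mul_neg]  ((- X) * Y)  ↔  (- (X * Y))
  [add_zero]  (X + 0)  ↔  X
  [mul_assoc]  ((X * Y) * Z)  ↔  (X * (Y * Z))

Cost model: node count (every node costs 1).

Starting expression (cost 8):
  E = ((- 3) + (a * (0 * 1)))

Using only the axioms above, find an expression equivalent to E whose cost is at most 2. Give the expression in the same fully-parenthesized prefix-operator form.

1. [mul_one →] (0 * 1)  →  0;  E = ((- 3) + (a * 0))
2. [mul_zero →] (a * 0)  →  0;  E = ((- 3) + 0)
3. [add_zero →] ((- 3) + 0)  →  (- 3);  cost 2 ≤ 2, done

(- 3)   [cost 2]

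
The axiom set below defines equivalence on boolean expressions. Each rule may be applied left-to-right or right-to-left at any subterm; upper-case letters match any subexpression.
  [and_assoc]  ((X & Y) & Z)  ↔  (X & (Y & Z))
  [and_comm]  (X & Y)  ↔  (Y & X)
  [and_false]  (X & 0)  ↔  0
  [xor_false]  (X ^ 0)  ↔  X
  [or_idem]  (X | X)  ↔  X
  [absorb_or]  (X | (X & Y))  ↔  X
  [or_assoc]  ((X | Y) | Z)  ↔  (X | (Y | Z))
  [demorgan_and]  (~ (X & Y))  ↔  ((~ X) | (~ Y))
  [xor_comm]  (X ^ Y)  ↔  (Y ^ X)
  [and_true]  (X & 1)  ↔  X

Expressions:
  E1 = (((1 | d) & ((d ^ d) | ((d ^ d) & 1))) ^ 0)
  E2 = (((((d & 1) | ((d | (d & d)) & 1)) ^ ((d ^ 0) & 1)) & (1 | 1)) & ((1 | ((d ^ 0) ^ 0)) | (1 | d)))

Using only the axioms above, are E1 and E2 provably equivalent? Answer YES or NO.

YES

1. [xor_false →] (((1 | d) & ((d ^ d) | ((d ^ d) & 1))) ^ 0)  →  ((1 | d) & ((d ^ d) | ((d ^ d) & 1)))
2. [and_true →] ((d ^ d) & 1)  →  (d ^ d);  E1 = ((1 | d) & ((d ^ d) | (d ^ d)))
3. [or_idem →] ((d ^ d) | (d ^ d))  →  (d ^ d);  E1 = ((1 | d) & (d ^ d))
4. [xor_false ←] d  →  (d ^ 0);  E1 = ((1 | d) & (d ^ (d ^ 0)))
5. [or_idem ←] (1 | d)  →  ((1 | d) | (1 | d));  E1 = (((1 | d) | (1 | d)) & (d ^ (d ^ 0)))
6. [xor_false ←] d  →  (d ^ 0);  E1 = (((1 | (d ^ 0)) | (1 | d)) & (d ^ (d ^ 0)))
7. [and_true ←] d  →  (d & 1);  E1 = (((1 | (d ^ 0)) | (1 | d)) & ((d & 1) ^ (d ^ 0)))
8. [or_idem ←] (d & 1)  →  ((d & 1) | (d & 1));  E1 = (((1 | (d ^ 0)) | (1 | d)) & (((d & 1) | (d & 1)) ^ (d ^ 0)))
9. [and_true ←] (((d & 1) | (d & 1)) ^ (d ^ 0))  →  ((((d & 1) | (d & 1)) ^ (d ^ 0)) & 1);  E1 = (((1 | (d ^ 0)) | (1 | d)) & ((((d & 1) | (d & 1)) ^ (d ^ 0)) & 1))
10. [and_comm →] (((1 | (d ^ 0)) | (1 | d)) & ((((d & 1) | (d & 1)) ^ (d ^ 0)) & 1))  →  (((((d & 1) | (d & 1)) ^ (d ^ 0)) & 1) & ((1 | (d ^ 0)) | (1 | d)))
11. [or_idem ←] 1  →  (1 | 1);  E1 = (((((d & 1) | (d & 1)) ^ (d ^ 0)) & (1 | 1)) & ((1 | (d ^ 0)) | (1 | d)))
12. [and_true ←] (d ^ 0)  →  ((d ^ 0) & 1);  E1 = (((((d & 1) | (d & 1)) ^ ((d ^ 0) & 1)) & (1 | 1)) & ((1 | (d ^ 0)) | (1 | d)))
13. [xor_false ←] d  →  (d ^ 0);  E1 = (((((d & 1) | (d & 1)) ^ ((d ^ 0) & 1)) & (1 | 1)) & ((1 | ((d ^ 0) ^ 0)) | (1 | d)))
14. [absorb_or ←] d  →  (d | (d & d));  this is E2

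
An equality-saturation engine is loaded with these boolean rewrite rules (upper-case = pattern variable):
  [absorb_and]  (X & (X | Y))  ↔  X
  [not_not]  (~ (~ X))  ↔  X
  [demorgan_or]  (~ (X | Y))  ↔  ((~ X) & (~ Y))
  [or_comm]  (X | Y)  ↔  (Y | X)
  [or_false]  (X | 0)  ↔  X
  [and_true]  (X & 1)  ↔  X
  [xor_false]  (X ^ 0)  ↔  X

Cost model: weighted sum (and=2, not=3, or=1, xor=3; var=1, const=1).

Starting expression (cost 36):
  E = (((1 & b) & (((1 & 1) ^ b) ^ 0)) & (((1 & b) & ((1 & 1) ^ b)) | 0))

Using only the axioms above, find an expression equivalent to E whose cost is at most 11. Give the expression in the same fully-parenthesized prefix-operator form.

((1 & b) & (1 ^ b))   [cost 11]

1. [xor_false →] (((1 & 1) ^ b) ^ 0)  →  ((1 & 1) ^ b);  E = (((1 & b) & ((1 & 1) ^ b)) & (((1 & b) & ((1 & 1) ^ b)) | 0))
2. [absorb_and →] (((1 & b) & ((1 & 1) ^ b)) & (((1 & b) & ((1 & 1) ^ b)) | 0))  →  ((1 & b) & ((1 & 1) ^ b))
3. [and_true →] (1 & 1)  →  1;  cost 11 ≤ 11, done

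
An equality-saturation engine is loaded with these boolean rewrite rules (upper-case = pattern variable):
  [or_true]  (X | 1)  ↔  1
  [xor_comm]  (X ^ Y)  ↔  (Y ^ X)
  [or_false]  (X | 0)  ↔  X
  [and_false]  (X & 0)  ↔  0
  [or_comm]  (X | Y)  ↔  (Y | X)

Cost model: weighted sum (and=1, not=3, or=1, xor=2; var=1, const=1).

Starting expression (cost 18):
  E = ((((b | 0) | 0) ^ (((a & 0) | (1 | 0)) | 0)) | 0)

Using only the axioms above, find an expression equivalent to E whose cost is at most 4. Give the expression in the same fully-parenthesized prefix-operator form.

1. [or_false →] ((((b | 0) | 0) ^ (((a & 0) | (1 | 0)) | 0)) | 0)  →  (((b | 0) | 0) ^ (((a & 0) | (1 | 0)) | 0))
2. [or_false →] (1 | 0)  →  1;  E = (((b | 0) | 0) ^ (((a & 0) | 1) | 0))
3. [or_comm →] ((b | 0) | 0)  →  (0 | (b | 0));  E = ((0 | (b | 0)) ^ (((a & 0) | 1) | 0))
4. [and_false →] (a & 0)  →  0;  E = ((0 | (b | 0)) ^ ((0 | 1) | 0))
5. [or_false →] ((0 | 1) | 0)  →  (0 | 1);  E = ((0 | (b | 0)) ^ (0 | 1))
6. [or_comm →] (0 | (b | 0))  →  ((b | 0) | 0);  E = (((b | 0) | 0) ^ (0 | 1))
7. [or_comm →] (0 | 1)  →  (1 | 0);  E = (((b | 0) | 0) ^ (1 | 0))
8. [or_false →] (1 | 0)  →  1;  E = (((b | 0) | 0) ^ 1)
9. [or_false →] (b | 0)  →  b;  E = ((b | 0) ^ 1)
10. [or_false →] (b | 0)  →  b;  cost 4 ≤ 4, done

(b ^ 1)   [cost 4]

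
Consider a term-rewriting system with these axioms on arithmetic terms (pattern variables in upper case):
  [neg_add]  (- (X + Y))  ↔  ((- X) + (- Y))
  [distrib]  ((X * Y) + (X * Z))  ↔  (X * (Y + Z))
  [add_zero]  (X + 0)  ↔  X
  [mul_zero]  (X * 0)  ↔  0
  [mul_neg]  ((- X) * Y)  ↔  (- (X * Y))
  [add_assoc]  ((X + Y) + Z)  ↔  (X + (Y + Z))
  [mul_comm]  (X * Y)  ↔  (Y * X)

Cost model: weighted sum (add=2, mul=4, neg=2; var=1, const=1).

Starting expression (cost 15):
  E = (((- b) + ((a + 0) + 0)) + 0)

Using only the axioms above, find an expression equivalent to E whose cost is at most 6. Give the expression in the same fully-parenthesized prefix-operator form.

step 1: add_zero (→) rewrites (((- b) + ((a + 0) + 0)) + 0) into ((- b) + ((a + 0) + 0))
step 2: add_zero (→) rewrites (a + 0) into a, now ((- b) + (a + 0))
step 3: add_zero (→) rewrites (a + 0) into a, reaching cost 6 (bound 6)

((- b) + a)   [cost 6]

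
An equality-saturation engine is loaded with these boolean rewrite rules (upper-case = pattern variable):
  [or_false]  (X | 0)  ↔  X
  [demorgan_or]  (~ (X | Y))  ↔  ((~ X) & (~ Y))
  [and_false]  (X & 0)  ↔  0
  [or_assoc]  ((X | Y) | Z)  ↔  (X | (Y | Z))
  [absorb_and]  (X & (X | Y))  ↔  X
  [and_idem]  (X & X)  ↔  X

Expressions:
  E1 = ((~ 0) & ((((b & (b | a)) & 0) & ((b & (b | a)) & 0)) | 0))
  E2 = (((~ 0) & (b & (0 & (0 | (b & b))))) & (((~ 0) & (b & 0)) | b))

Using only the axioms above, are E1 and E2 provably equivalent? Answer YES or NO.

(1) ((((b & (b | a)) & 0) & ((b & (b | a)) & 0)) | 0)  =[or_false →]=  (((b & (b | a)) & 0) & ((b & (b | a)) & 0))    ⊢ ((~ 0) & (((b & (b | a)) & 0) & ((b & (b | a)) & 0)))
(2) (((b & (b | a)) & 0) & ((b & (b | a)) & 0))  =[and_idem →]=  ((b & (b | a)) & 0)    ⊢ ((~ 0) & ((b & (b | a)) & 0))
(3) (b & (b | a))  =[absorb_and →]=  b    ⊢ ((~ 0) & (b & 0))
(4) ((~ 0) & (b & 0))  =[absorb_and ←]=  (((~ 0) & (b & 0)) & (((~ 0) & (b & 0)) | b))
(5) 0  =[absorb_and ←]=  (0 & (0 | b))    ⊢ (((~ 0) & (b & (0 & (0 | b)))) & (((~ 0) & (b & 0)) | b))
(6) b  =[and_idem ←]=  (b & b)    ⊢ E2

YES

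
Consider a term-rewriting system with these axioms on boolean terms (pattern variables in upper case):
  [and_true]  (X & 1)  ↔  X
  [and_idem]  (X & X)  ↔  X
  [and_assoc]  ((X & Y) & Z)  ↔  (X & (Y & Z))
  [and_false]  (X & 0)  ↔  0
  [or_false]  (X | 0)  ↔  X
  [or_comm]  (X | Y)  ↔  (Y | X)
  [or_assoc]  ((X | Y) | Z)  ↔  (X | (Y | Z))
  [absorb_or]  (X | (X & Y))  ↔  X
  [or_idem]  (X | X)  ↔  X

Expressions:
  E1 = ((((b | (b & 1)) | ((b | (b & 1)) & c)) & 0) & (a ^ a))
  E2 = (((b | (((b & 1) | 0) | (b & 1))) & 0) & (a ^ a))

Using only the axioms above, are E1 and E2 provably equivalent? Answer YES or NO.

step 1: absorb_or (→) rewrites ((b | (b & 1)) | ((b | (b & 1)) & c)) into (b | (b & 1)), now (((b | (b & 1)) & 0) & (a ^ a))
step 2: or_idem (←) rewrites (b & 1) into ((b & 1) | (b & 1)), now (((b | ((b & 1) | (b & 1))) & 0) & (a ^ a))
step 3: or_false (←) rewrites (b & 1) into ((b & 1) | 0), which is E2

YES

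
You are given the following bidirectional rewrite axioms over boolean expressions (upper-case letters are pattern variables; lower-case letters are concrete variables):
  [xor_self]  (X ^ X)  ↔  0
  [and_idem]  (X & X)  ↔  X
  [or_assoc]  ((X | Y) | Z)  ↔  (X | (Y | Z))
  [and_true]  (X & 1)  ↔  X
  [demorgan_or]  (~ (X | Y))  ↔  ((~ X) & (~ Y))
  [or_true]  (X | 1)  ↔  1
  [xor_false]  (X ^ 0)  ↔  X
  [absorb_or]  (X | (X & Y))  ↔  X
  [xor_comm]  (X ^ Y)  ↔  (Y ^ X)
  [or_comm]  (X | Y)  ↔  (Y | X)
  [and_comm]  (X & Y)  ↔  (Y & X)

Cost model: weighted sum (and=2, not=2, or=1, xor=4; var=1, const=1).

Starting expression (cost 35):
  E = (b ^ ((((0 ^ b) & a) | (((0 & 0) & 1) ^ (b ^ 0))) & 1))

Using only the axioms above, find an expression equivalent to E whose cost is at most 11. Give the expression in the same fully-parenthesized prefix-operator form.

1. [and_true →] ((0 & 0) & 1)  →  (0 & 0);  E = (b ^ ((((0 ^ b) & a) | ((0 & 0) ^ (b ^ 0))) & 1))
2. [xor_false →] (b ^ 0)  →  b;  E = (b ^ ((((0 ^ b) & a) | ((0 & 0) ^ b)) & 1))
3. [and_idem →] (0 & 0)  →  0;  E = (b ^ ((((0 ^ b) & a) | (0 ^ b)) & 1))
4. [or_comm →] (((0 ^ b) & a) | (0 ^ b))  →  ((0 ^ b) | ((0 ^ b) & a));  E = (b ^ (((0 ^ b) | ((0 ^ b) & a)) & 1))
5. [and_true →] (((0 ^ b) | ((0 ^ b) & a)) & 1)  →  ((0 ^ b) | ((0 ^ b) & a));  E = (b ^ ((0 ^ b) | ((0 ^ b) & a)))
6. [absorb_or →] ((0 ^ b) | ((0 ^ b) & a))  →  (0 ^ b);  cost 11 ≤ 11, done

(b ^ (0 ^ b))   [cost 11]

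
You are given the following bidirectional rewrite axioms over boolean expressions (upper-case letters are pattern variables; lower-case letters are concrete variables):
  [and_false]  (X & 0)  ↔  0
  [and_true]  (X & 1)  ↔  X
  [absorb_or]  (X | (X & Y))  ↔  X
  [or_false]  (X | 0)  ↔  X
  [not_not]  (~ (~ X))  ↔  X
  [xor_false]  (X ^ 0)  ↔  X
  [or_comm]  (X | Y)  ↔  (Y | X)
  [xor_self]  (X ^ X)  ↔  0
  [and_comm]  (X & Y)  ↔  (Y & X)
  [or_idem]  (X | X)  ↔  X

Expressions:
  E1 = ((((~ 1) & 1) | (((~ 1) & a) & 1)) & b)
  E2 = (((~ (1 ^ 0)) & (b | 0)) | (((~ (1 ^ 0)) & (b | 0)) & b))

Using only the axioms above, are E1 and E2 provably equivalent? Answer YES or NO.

1. [and_true →] (((~ 1) & a) & 1)  →  ((~ 1) & a);  E1 = ((((~ 1) & 1) | ((~ 1) & a)) & b)
2. [and_true →] ((~ 1) & 1)  →  (~ 1);  E1 = (((~ 1) | ((~ 1) & a)) & b)
3. [absorb_or →] ((~ 1) | ((~ 1) & a))  →  (~ 1);  E1 = ((~ 1) & b)
4. [xor_false ←] 1  →  (1 ^ 0);  E1 = ((~ (1 ^ 0)) & b)
5. [or_false ←] b  →  (b | 0);  E1 = ((~ (1 ^ 0)) & (b | 0))
6. [absorb_or ←] ((~ (1 ^ 0)) & (b | 0))  →  (((~ (1 ^ 0)) & (b | 0)) | (((~ (1 ^ 0)) & (b | 0)) & b));  this is E2

YES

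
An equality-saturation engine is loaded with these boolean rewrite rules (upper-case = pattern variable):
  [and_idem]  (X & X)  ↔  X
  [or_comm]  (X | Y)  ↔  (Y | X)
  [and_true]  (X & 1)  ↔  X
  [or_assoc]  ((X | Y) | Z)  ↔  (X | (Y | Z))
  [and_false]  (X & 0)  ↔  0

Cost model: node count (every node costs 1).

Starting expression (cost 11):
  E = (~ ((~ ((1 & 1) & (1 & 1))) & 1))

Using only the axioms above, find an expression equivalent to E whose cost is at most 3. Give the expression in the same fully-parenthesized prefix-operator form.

(~ (~ 1))   [cost 3]

1. [and_idem →] ((1 & 1) & (1 & 1))  →  (1 & 1);  E = (~ ((~ (1 & 1)) & 1))
2. [and_true →] ((~ (1 & 1)) & 1)  →  (~ (1 & 1));  E = (~ (~ (1 & 1)))
3. [and_idem →] (1 & 1)  →  1;  cost 3 ≤ 3, done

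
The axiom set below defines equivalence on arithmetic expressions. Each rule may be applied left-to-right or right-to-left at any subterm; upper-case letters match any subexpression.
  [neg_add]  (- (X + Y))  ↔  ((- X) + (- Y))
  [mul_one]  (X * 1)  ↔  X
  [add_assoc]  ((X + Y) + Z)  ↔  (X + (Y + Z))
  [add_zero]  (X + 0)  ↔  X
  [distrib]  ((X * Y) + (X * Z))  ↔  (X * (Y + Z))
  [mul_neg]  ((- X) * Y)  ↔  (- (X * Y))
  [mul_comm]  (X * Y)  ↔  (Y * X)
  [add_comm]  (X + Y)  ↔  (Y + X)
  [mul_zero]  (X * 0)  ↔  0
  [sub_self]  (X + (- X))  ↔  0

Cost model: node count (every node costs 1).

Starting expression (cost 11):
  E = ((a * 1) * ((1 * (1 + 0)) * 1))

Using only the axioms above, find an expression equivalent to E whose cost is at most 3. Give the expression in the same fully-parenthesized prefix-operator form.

1. [mul_one →] ((1 * (1 + 0)) * 1)  →  (1 * (1 + 0));  E = ((a * 1) * (1 * (1 + 0)))
2. [add_zero →] (1 + 0)  →  1;  E = ((a * 1) * (1 * 1))
3. [mul_one →] (a * 1)  →  a;  E = (a * (1 * 1))
4. [mul_one →] (1 * 1)  →  1;  cost 3 ≤ 3, done

(a * 1)   [cost 3]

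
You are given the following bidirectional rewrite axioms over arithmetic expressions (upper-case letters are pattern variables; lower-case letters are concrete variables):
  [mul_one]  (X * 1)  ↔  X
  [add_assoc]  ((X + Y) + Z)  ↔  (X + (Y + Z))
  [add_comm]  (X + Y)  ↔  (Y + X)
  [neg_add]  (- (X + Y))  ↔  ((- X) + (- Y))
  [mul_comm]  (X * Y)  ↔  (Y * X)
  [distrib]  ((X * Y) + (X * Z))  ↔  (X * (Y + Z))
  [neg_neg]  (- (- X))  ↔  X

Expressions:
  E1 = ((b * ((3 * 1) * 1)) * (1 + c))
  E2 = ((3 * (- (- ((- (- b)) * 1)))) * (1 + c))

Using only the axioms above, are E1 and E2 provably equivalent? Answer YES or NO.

YES

(1) (b * ((3 * 1) * 1))  =[mul_comm →]=  (((3 * 1) * 1) * b)    ⊢ ((((3 * 1) * 1) * b) * (1 + c))
(2) ((3 * 1) * 1)  =[mul_one →]=  (3 * 1)    ⊢ (((3 * 1) * b) * (1 + c))
(3) (3 * 1)  =[mul_one →]=  3    ⊢ ((3 * b) * (1 + c))
(4) b  =[neg_neg ←]=  (- (- b))    ⊢ ((3 * (- (- b))) * (1 + c))
(5) b  =[mul_one ←]=  (b * 1)    ⊢ ((3 * (- (- (b * 1)))) * (1 + c))
(6) b  =[neg_neg ←]=  (- (- b))    ⊢ E2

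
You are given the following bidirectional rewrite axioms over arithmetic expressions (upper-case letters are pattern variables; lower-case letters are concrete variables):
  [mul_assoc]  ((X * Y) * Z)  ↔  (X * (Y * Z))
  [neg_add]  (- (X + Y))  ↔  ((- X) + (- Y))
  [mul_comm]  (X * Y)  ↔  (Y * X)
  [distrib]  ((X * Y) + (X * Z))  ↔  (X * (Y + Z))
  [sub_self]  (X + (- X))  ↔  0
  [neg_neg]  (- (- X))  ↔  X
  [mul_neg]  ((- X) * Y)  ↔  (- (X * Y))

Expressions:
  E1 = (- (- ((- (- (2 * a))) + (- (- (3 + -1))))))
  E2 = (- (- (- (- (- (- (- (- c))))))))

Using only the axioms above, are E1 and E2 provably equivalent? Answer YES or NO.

NO

Every axiom is a valid identity, so a rewrite proof would force E1 and E2 to agree under every assignment.
At a=0, c=0: E1 = 2 but E2 = 0; they differ, so no derivation exists.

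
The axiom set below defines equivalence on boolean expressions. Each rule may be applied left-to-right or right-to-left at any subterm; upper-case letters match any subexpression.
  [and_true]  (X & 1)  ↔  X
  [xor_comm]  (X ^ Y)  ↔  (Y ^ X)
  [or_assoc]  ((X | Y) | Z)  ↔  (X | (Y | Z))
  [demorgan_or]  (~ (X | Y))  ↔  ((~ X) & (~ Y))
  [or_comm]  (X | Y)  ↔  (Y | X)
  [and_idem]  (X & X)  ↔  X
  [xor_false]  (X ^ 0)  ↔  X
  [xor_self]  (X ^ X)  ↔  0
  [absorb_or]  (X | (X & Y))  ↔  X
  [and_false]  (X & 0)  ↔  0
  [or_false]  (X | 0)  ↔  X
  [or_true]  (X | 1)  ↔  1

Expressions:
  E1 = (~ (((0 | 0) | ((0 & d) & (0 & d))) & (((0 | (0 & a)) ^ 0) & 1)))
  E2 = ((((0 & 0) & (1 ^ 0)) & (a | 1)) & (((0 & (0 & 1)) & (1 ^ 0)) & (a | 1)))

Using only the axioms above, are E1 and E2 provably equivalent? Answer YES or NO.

The axioms are sound identities: if E1 ↔* E2 then E1 and E2 evaluate identically under any assignment.
Under a=0, d=0: E1 evaluates to 1, E2 to 0. Distinct ⇒ no rewrite sequence connects them.

NO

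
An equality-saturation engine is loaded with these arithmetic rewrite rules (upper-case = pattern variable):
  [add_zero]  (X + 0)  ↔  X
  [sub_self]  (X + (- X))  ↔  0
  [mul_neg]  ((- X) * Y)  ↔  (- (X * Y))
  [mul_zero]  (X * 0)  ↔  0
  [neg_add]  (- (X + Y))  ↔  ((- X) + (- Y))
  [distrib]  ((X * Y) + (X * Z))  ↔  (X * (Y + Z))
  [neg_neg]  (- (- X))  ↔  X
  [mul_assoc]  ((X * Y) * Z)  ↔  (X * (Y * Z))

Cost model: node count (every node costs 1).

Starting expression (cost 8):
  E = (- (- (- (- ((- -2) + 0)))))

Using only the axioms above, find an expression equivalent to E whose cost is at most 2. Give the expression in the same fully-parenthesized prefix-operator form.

step 1: add_zero (→) rewrites ((- -2) + 0) into (- -2), now (- (- (- (- (- -2)))))
step 2: neg_neg (→) rewrites (- (- (- -2))) into (- -2), now (- (- (- -2)))
step 3: neg_neg (→) rewrites (- (- (- -2))) into (- -2), reaching cost 2 (bound 2)

(- -2)   [cost 2]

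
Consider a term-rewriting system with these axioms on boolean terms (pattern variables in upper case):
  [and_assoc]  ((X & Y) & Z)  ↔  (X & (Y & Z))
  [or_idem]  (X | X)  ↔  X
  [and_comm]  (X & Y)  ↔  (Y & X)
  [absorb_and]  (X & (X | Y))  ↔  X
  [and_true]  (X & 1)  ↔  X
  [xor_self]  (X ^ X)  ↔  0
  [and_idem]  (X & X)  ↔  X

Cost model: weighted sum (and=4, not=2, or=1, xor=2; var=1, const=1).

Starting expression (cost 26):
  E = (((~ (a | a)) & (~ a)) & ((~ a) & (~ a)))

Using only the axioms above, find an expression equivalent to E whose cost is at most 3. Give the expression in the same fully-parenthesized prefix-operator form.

(~ a)   [cost 3]

step 1: or_idem (→) rewrites (a | a) into a, now (((~ a) & (~ a)) & ((~ a) & (~ a)))
step 2: and_idem (→) rewrites (((~ a) & (~ a)) & ((~ a) & (~ a))) into ((~ a) & (~ a))
step 3: and_idem (→) rewrites ((~ a) & (~ a)) into (~ a), reaching cost 3 (bound 3)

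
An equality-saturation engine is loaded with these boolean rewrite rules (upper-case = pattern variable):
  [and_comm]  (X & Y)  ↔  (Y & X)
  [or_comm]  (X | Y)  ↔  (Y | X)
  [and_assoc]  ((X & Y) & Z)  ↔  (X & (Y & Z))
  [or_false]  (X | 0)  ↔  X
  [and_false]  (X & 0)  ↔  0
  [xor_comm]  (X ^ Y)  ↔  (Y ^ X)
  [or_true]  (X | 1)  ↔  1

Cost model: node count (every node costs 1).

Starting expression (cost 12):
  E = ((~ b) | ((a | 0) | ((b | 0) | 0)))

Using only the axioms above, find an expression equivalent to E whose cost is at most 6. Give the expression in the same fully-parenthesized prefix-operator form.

((~ b) | (a | b))   [cost 6]

1. [or_false →] ((b | 0) | 0)  →  (b | 0);  E = ((~ b) | ((a | 0) | (b | 0)))
2. [or_false →] (a | 0)  →  a;  E = ((~ b) | (a | (b | 0)))
3. [or_false →] (b | 0)  →  b;  cost 6 ≤ 6, done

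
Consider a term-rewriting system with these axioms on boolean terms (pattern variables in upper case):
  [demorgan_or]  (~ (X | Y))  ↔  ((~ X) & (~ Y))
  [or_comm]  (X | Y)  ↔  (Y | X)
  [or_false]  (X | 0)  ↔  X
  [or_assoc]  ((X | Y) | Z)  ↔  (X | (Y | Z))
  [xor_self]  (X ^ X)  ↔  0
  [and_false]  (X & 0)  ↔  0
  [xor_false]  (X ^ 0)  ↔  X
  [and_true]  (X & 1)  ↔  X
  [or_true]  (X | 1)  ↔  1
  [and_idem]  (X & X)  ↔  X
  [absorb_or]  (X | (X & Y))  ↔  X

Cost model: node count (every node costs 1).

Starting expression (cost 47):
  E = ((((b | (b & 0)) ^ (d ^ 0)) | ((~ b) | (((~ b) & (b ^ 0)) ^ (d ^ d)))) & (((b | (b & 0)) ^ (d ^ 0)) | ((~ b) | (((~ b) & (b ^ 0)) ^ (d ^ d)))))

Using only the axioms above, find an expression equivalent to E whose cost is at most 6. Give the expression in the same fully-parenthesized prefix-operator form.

step 1: and_idem (→) rewrites ((((b | (b & 0)) ^ (d ^ 0)) | ((~ b) | (((~ b) & (b ^ 0)) ^ (d ^ d)))) & (((b | (b & 0)) ^ (d ^ 0)) | ((~ b) | (((~ b) & (b ^ 0)) ^ (d ^ d))))) into (((b | (b & 0)) ^ (d ^ 0)) | ((~ b) | (((~ b) & (b ^ 0)) ^ (d ^ d))))
step 2: xor_self (→) rewrites (d ^ d) into 0, now (((b | (b & 0)) ^ (d ^ 0)) | ((~ b) | (((~ b) & (b ^ 0)) ^ 0)))
step 3: xor_false (→) rewrites (d ^ 0) into d, now (((b | (b & 0)) ^ d) | ((~ b) | (((~ b) & (b ^ 0)) ^ 0)))
step 4: absorb_or (→) rewrites (b | (b & 0)) into b, now ((b ^ d) | ((~ b) | (((~ b) & (b ^ 0)) ^ 0)))
step 5: xor_false (→) rewrites (b ^ 0) into b, now ((b ^ d) | ((~ b) | (((~ b) & b) ^ 0)))
step 6: xor_false (→) rewrites (((~ b) & b) ^ 0) into ((~ b) & b), now ((b ^ d) | ((~ b) | ((~ b) & b)))
step 7: absorb_or (→) rewrites ((~ b) | ((~ b) & b)) into (~ b), reaching cost 6 (bound 6)

((b ^ d) | (~ b))   [cost 6]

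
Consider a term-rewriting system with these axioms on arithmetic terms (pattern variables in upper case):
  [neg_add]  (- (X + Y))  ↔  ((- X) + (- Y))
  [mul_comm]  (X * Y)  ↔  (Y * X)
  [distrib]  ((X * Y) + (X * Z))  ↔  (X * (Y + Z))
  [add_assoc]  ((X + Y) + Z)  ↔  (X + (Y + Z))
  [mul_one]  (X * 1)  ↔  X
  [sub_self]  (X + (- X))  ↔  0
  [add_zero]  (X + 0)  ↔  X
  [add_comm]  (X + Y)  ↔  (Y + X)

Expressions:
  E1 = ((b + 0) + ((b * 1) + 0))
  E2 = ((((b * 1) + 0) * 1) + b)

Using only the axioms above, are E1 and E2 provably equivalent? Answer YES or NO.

YES

1. [mul_one →] (b * 1)  →  b;  E1 = ((b + 0) + (b + 0))
2. [add_zero →] (b + 0)  →  b;  E1 = (b + (b + 0))
3. [add_zero →] (b + 0)  →  b;  E1 = (b + b)
4. [add_zero ←] b  →  (b + 0);  E1 = ((b + 0) + b)
5. [mul_one ←] (b + 0)  →  ((b + 0) * 1);  E1 = (((b + 0) * 1) + b)
6. [mul_one ←] b  →  (b * 1);  this is E2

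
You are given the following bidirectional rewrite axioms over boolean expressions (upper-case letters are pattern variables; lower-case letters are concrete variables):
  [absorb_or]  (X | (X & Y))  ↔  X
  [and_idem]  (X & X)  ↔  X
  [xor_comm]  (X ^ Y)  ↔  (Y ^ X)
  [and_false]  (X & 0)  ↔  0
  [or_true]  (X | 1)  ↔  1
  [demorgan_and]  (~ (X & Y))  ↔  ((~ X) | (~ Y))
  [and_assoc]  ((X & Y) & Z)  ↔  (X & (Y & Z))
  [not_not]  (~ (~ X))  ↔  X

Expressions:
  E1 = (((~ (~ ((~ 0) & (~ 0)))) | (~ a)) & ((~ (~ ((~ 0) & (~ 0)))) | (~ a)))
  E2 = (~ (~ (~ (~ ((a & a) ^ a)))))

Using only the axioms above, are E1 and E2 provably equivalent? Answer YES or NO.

NO

The axioms are sound identities: if E1 ↔* E2 then E1 and E2 evaluate identically under any assignment.
Under a=0: E1 evaluates to 1, E2 to 0. Distinct ⇒ no rewrite sequence connects them.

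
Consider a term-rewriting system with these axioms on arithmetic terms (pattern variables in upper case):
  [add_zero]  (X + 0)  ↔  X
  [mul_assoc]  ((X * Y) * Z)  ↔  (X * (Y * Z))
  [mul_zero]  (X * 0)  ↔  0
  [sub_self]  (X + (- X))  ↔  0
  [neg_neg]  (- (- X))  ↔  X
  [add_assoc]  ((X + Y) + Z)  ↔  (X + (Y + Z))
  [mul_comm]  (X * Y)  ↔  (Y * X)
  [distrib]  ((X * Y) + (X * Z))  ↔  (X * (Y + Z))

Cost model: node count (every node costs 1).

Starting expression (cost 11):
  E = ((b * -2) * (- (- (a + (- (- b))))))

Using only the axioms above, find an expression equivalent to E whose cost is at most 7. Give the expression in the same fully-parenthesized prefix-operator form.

step 1: mul_comm (→) rewrites (b * -2) into (-2 * b), now ((-2 * b) * (- (- (a + (- (- b))))))
step 2: neg_neg (→) rewrites (- (- (a + (- (- b))))) into (a + (- (- b))), now ((-2 * b) * (a + (- (- b))))
step 3: neg_neg (→) rewrites (- (- b)) into b, reaching cost 7 (bound 7)

((-2 * b) * (a + b))   [cost 7]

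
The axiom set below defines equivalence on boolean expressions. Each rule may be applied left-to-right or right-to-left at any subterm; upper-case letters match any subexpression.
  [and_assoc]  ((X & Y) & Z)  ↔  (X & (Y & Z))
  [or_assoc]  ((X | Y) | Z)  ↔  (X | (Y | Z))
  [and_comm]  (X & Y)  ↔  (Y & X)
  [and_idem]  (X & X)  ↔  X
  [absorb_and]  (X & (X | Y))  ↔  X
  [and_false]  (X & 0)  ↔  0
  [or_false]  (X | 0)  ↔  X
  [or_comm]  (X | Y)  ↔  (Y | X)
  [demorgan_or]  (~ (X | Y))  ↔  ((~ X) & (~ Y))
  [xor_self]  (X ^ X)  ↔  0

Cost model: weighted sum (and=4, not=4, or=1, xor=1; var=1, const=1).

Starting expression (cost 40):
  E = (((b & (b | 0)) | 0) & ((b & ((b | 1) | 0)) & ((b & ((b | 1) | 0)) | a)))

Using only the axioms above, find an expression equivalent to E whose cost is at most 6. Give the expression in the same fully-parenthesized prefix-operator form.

(b & b)   [cost 6]

step 1: absorb_and (→) rewrites ((b & ((b | 1) | 0)) & ((b & ((b | 1) | 0)) | a)) into (b & ((b | 1) | 0)), now (((b & (b | 0)) | 0) & (b & ((b | 1) | 0)))
step 2: or_false (→) rewrites ((b | 1) | 0) into (b | 1), now (((b & (b | 0)) | 0) & (b & (b | 1)))
step 3: absorb_and (→) rewrites (b & (b | 1)) into b, now (((b & (b | 0)) | 0) & b)
step 4: absorb_and (→) rewrites (b & (b | 0)) into b, now ((b | 0) & b)
step 5: or_false (→) rewrites (b | 0) into b, reaching cost 6 (bound 6)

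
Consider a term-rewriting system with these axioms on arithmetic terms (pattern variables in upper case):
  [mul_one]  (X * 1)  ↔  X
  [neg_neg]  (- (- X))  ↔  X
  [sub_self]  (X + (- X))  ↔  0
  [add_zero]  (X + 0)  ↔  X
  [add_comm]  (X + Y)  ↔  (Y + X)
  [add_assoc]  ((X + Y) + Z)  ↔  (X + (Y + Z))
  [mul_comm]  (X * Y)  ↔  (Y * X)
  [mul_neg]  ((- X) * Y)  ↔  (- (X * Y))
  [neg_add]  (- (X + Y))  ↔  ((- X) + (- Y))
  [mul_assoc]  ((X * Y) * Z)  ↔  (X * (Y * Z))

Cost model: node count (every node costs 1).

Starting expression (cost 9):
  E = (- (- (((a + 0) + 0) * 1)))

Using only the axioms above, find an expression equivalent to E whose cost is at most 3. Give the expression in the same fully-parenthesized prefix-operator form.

step 1: add_zero (→) rewrites ((a + 0) + 0) into (a + 0), now (- (- ((a + 0) * 1)))
step 2: mul_one (→) rewrites ((a + 0) * 1) into (a + 0), now (- (- (a + 0)))
step 3: add_zero (→) rewrites (a + 0) into a, reaching cost 3 (bound 3)

(- (- a))   [cost 3]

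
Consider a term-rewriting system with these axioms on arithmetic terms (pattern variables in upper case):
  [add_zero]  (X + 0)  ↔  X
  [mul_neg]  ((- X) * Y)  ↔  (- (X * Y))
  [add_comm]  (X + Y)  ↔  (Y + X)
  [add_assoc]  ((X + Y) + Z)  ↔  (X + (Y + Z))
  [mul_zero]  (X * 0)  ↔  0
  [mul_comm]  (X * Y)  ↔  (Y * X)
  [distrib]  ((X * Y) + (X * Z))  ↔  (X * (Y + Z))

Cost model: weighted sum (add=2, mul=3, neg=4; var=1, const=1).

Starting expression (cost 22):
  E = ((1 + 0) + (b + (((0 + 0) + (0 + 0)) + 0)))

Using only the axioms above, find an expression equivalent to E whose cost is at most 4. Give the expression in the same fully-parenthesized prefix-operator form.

(1 + b)   [cost 4]

step 1: add_zero (→) rewrites (((0 + 0) + (0 + 0)) + 0) into ((0 + 0) + (0 + 0)), now ((1 + 0) + (b + ((0 + 0) + (0 + 0))))
step 2: add_zero (→) rewrites (0 + 0) into 0, now ((1 + 0) + (b + (0 + (0 + 0))))
step 3: add_zero (→) rewrites (0 + 0) into 0, now ((1 + 0) + (b + (0 + 0)))
step 4: add_zero (→) rewrites (0 + 0) into 0, now ((1 + 0) + (b + 0))
step 5: add_zero (→) rewrites (b + 0) into b, now ((1 + 0) + b)
step 6: add_zero (→) rewrites (1 + 0) into 1, reaching cost 4 (bound 4)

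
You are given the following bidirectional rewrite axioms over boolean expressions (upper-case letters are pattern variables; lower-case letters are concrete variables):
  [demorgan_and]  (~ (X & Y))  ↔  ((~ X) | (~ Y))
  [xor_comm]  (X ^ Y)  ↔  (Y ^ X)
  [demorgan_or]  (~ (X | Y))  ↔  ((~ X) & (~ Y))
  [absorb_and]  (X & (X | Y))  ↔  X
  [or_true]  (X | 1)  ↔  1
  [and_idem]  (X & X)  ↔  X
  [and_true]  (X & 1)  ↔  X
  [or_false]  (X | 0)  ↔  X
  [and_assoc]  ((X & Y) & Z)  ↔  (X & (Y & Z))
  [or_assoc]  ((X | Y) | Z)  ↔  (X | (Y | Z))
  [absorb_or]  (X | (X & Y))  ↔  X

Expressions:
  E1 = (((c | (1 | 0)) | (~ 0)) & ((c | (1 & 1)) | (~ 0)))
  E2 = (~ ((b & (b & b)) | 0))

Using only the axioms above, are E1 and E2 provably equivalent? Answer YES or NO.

All listed rules preserve value, hence provable equivalence implies equal values everywhere; look for a separating assignment.
b=1, c=0 gives E1 ↦ 1, E2 ↦ 0; values differ ⇒ not provably equivalent.

NO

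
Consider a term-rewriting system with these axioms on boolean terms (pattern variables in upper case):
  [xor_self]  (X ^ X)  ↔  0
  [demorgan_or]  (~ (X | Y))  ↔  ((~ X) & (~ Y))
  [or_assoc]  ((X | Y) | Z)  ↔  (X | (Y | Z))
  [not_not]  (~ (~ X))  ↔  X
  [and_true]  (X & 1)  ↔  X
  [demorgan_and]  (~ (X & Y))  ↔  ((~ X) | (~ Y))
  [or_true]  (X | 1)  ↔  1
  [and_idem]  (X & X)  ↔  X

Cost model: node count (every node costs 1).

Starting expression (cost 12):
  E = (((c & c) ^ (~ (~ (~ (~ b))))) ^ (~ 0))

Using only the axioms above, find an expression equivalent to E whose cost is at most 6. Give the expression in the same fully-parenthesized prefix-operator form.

((c ^ b) ^ (~ 0))   [cost 6]

(1) (~ (~ (~ b)))  =[not_not →]=  (~ b)    ⊢ (((c & c) ^ (~ (~ b))) ^ (~ 0))
(2) (c & c)  =[and_idem →]=  c    ⊢ ((c ^ (~ (~ b))) ^ (~ 0))
(3) (~ (~ b))  =[not_not →]=  b    ⊢ cost 6, within 6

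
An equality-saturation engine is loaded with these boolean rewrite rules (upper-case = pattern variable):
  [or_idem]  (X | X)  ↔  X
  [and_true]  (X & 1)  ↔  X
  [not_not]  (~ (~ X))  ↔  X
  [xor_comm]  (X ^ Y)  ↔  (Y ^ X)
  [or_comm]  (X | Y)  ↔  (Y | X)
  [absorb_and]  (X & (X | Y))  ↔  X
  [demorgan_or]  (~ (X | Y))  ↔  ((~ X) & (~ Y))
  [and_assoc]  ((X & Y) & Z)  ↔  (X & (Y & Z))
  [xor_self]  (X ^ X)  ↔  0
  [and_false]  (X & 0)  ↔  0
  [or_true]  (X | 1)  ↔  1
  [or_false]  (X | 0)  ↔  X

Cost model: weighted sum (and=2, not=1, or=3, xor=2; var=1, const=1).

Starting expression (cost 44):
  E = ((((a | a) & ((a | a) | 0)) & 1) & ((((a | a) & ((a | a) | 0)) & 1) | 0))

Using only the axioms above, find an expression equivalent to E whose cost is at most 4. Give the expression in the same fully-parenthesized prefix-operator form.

(a & 1)   [cost 4]

(1) ((((a | a) & ((a | a) | 0)) & 1) & ((((a | a) & ((a | a) | 0)) & 1) | 0))  =[absorb_and →]=  (((a | a) & ((a | a) | 0)) & 1)
(2) ((a | a) & ((a | a) | 0))  =[absorb_and →]=  (a | a)    ⊢ ((a | a) & 1)
(3) (a | a)  =[or_idem →]=  a    ⊢ cost 4, within 4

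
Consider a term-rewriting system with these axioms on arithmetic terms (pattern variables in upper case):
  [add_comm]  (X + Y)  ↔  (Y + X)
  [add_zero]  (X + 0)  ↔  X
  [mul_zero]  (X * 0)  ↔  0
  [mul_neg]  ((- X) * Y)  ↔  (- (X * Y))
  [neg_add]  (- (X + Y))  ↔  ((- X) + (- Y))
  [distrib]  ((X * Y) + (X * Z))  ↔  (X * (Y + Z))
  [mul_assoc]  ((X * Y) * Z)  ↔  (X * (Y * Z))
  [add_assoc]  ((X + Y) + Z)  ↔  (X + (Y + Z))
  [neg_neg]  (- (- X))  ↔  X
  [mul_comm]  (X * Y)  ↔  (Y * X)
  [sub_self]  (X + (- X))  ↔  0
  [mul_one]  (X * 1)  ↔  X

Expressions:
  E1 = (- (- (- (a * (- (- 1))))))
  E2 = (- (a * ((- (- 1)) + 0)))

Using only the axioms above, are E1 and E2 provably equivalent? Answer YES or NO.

YES

1. [neg_neg →] (- (- 1))  →  1;  E1 = (- (- (- (a * 1))))
2. [neg_neg →] (- (- (- (a * 1))))  →  (- (a * 1))
3. [neg_neg ←] 1  →  (- (- 1));  E1 = (- (a * (- (- 1))))
4. [add_zero ←] (- (- 1))  →  ((- (- 1)) + 0);  this is E2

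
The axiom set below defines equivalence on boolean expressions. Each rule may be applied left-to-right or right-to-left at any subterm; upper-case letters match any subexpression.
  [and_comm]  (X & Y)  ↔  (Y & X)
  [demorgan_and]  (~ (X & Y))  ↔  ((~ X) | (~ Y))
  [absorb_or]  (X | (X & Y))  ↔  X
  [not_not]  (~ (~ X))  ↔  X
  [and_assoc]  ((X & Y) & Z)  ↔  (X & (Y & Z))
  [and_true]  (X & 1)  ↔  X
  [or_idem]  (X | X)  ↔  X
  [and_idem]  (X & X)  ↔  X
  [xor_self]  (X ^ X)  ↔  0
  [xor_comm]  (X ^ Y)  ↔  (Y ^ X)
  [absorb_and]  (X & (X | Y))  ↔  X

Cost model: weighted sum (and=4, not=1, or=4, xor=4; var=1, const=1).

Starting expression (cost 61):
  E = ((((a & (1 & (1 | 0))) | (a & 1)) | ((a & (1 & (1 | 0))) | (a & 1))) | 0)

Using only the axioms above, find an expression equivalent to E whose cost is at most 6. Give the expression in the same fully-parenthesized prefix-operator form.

1. [or_idem →] (((a & (1 & (1 | 0))) | (a & 1)) | ((a & (1 & (1 | 0))) | (a & 1)))  →  ((a & (1 & (1 | 0))) | (a & 1));  E = (((a & (1 & (1 | 0))) | (a & 1)) | 0)
2. [absorb_and →] (1 & (1 | 0))  →  1;  E = (((a & 1) | (a & 1)) | 0)
3. [or_idem →] ((a & 1) | (a & 1))  →  (a & 1);  E = ((a & 1) | 0)
4. [and_true →] (a & 1)  →  a;  cost 6 ≤ 6, done

(a | 0)   [cost 6]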